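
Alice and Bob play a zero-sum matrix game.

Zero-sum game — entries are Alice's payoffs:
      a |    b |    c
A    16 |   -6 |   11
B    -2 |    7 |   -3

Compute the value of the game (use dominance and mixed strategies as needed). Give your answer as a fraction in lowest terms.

Column a is strictly dominated by c for Bob (it gives Alice more in every row).
The remaining 2×2 game on (A, B) × (b, c) has no saddle point. Let Alice play A with probability p; indifference gives −6p + 7(1−p) = 11p − 3(1−p), so p = 10/27.
Similarly Bob's optimal q on b is 14/27, and the value is -6·(14/27) + (11)·(13/27) = 59/27.

59/27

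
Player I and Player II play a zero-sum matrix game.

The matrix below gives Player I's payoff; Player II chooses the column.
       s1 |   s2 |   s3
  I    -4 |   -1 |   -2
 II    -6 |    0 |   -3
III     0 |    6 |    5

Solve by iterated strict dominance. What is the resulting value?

0

Column s2 is strictly dominated by s1 for Player II (-4<-1, -6<0, 0<6); eliminate s2.
Row I is strictly dominated by row III (0>-4, 5>-2); eliminate I.
Row II is strictly dominated by row III (0>-6, 5>-3); eliminate II.
Column s3 is strictly dominated by s1 for Player II (0<5); eliminate s3.
Only (III, s1) remains, with payoff 0.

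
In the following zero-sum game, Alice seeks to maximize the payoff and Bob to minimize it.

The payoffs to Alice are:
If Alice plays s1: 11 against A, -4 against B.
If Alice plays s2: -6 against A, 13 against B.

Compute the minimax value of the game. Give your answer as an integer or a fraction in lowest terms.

Row minima are -4 and -6, so Alice's maximin is -4; column maxima are 11 and 13, so Bob's minimax is 11. These differ, so the equilibrium is in mixed strategies.
Let Alice play s1 with probability p. Bob is indifferent when 11p − 6(1−p) = −4p + 13(1−p), giving p = 19/34.
Let Bob play A with probability q. Alice is indifferent when 11q − 4(1−q) = −6q + 13(1−q), giving q = 1/2.
The value is 11·(1/2) + (-4)·(1/2) = 7/2.

7/2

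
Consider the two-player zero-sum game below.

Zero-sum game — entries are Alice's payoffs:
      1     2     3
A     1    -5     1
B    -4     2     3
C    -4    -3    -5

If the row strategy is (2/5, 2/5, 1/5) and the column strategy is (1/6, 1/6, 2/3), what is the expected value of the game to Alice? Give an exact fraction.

Against (1/6, 1/6, 2/3), each row's expected payoff is A: 0; B: 5/3; C: -9/2.
Taking the (2/5, 2/5, 1/5)-weighted average: (2/5)·(0) + (2/5)·(5/3) + (1/5)·(-9/2) = -7/30.

-7/30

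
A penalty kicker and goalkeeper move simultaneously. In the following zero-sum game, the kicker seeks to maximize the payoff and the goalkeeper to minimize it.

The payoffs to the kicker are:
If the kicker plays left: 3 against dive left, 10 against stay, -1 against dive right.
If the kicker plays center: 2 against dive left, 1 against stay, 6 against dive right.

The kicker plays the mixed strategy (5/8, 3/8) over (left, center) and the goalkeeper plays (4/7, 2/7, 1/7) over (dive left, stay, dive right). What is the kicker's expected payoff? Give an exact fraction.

29/8

Against (4/7, 2/7, 1/7), each row's expected payoff is left: 31/7; center: 16/7.
Taking the (5/8, 3/8)-weighted average: (5/8)·(31/7) + (3/8)·(16/7) = 29/8.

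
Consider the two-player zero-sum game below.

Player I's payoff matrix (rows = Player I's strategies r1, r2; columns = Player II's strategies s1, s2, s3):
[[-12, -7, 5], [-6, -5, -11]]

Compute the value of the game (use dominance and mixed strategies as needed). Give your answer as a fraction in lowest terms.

-81/11

Column s2 is strictly dominated by s1 for Player II (it gives Player I more in every row).
The remaining 2×2 game on (r1, r2) × (s1, s3) has no saddle point. Let Player I play r1 with probability p; indifference gives −12p − 6(1−p) = 5p − 11(1−p), so p = 5/22.
Similarly Player II's optimal q on s1 is 8/11, and the value is -12·(8/11) + (5)·(3/11) = -81/11.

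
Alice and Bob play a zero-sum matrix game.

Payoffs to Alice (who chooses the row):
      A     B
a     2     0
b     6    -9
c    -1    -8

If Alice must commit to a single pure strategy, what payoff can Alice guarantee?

0

The worst-case payoff for each row is a: 0, b: -9, c: -8.
The best of these is 0.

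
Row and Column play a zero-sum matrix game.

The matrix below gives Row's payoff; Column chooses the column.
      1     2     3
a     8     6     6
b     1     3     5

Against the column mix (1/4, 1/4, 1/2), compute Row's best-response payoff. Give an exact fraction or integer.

a: (8)·(1/4) + (6)·(1/4) + (6)·(1/2) = 13/2.
b: (1)·(1/4) + (3)·(1/4) + (5)·(1/2) = 7/2.
The best pure response is a with expected payoff 13/2.

13/2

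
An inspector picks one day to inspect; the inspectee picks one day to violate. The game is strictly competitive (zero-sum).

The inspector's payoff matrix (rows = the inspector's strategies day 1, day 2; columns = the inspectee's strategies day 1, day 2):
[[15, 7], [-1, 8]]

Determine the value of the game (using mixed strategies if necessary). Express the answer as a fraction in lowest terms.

127/17

Row minima are 7 and -1, so the inspector's maximin is 7; column maxima are 15 and 8, so the inspectee's minimax is 8. These differ, so the equilibrium is in mixed strategies.
Let the inspector play day 1 with probability p. The inspectee is indifferent when 15p − (1−p) = 7p + 8(1−p), giving p = 9/17.
Let the inspectee play day 1 with probability q. The inspector is indifferent when 15q + 7(1−q) = −q + 8(1−q), giving q = 1/17.
The value is 15·(1/17) + (7)·(16/17) = 127/17.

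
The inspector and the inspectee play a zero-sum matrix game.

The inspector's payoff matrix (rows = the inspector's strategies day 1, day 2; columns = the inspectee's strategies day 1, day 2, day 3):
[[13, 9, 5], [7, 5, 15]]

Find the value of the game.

55/7

Column day 1 is strictly dominated by day 2 for the inspectee (it gives the inspector more in every row).
The remaining 2×2 game on (day 1, day 2) × (day 2, day 3) has no saddle point. Let the inspector play day 1 with probability p; indifference gives 9p + 5(1−p) = 5p + 15(1−p), so p = 5/7.
Similarly the inspectee's optimal q on day 2 is 5/7, and the value is 9·(5/7) + (5)·(2/7) = 55/7.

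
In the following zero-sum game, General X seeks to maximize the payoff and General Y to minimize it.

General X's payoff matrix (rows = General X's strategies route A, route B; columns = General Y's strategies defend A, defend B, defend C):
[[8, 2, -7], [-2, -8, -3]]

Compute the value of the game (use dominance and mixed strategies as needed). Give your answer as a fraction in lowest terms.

-31/7

Column defend A is strictly dominated by defend B for General Y (it gives General X more in every row).
The remaining 2×2 game on (route A, route B) × (defend B, defend C) has no saddle point. Let General X play route A with probability p; indifference gives 2p − 8(1−p) = −7p − 3(1−p), so p = 5/14.
Similarly General Y's optimal q on defend B is 2/7, and the value is 2·(2/7) + (-7)·(5/7) = -31/7.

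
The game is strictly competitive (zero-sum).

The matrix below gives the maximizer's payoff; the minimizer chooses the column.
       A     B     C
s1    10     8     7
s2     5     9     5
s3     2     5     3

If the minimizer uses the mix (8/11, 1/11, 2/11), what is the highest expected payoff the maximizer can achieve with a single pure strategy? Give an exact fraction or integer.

102/11

s1: (10)·(8/11) + (8)·(1/11) + (7)·(2/11) = 102/11.
s2: (5)·(8/11) + (9)·(1/11) + (5)·(2/11) = 59/11.
s3: (2)·(8/11) + (5)·(1/11) + (3)·(2/11) = 27/11.
The best pure response is s1 with expected payoff 102/11.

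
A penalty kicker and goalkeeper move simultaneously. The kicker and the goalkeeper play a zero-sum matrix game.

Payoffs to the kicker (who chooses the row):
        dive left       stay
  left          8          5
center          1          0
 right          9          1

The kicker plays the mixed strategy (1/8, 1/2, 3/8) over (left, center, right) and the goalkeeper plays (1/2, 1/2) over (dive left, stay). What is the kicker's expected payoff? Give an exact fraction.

47/16

Against (1/2, 1/2), each row's expected payoff is left: 13/2; center: 1/2; right: 5.
Taking the (1/8, 1/2, 3/8)-weighted average: (1/8)·(13/2) + (1/2)·(1/2) + (3/8)·(5) = 47/16.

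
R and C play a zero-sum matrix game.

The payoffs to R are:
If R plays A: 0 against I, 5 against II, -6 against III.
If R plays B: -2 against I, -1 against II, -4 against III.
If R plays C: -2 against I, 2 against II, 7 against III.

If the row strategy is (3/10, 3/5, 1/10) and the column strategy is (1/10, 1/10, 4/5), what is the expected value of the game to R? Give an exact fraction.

Against (1/10, 1/10, 4/5), each row's expected payoff is A: -43/10; B: -7/2; C: 28/5.
Taking the (3/10, 3/5, 1/10)-weighted average: (3/10)·(-43/10) + (3/5)·(-7/2) + (1/10)·(28/5) = -283/100.

-283/100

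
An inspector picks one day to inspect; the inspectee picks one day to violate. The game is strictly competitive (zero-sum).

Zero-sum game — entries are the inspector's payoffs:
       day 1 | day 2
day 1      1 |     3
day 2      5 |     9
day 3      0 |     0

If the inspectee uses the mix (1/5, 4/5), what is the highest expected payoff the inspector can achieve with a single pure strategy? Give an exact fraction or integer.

41/5

day 1: (1)·(1/5) + (3)·(4/5) = 13/5.
day 2: (5)·(1/5) + (9)·(4/5) = 41/5.
day 3: (0)·(1/5) + (0)·(4/5) = 0.
The best pure response is day 2 with expected payoff 41/5.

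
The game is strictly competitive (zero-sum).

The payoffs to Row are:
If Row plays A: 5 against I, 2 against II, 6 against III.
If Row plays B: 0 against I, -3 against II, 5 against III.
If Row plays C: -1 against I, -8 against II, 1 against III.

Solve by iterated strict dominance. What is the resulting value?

Row C is strictly dominated by row A (5>-1, 2>-8, 6>1); eliminate C.
Column III is strictly dominated by I for Column (5<6, 0<5); eliminate III.
Column I is strictly dominated by II for Column (2<5, -3<0); eliminate I.
Row B is strictly dominated by row A (2>-3); eliminate B.
Only (A, II) remains, with payoff 2.

2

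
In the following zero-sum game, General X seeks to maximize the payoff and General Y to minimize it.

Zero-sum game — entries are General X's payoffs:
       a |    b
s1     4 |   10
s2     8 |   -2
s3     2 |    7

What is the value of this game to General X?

Row s3 is strictly dominated by row s1, so General X never plays it.
The remaining 2×2 game on (s1, s2) × (a, b) has no saddle point. Let General X play s1 with probability p; indifference gives 4p + 8(1−p) = 10p − 2(1−p), so p = 5/8.
Similarly General Y's optimal q on a is 3/4, and the value is 4·(3/4) + (10)·(1/4) = 11/2.

11/2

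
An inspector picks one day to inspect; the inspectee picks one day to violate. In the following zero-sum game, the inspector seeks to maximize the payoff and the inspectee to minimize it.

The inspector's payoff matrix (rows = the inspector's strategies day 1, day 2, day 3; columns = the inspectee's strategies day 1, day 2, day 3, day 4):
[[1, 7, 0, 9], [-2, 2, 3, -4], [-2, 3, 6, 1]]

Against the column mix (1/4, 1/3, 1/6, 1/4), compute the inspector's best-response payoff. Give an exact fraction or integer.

day 1: (1)·(1/4) + (7)·(1/3) + (0)·(1/6) + (9)·(1/4) = 29/6.
day 2: (-2)·(1/4) + (2)·(1/3) + (3)·(1/6) + (-4)·(1/4) = -1/3.
day 3: (-2)·(1/4) + (3)·(1/3) + (6)·(1/6) + (1)·(1/4) = 7/4.
The best pure response is day 1 with expected payoff 29/6.

29/6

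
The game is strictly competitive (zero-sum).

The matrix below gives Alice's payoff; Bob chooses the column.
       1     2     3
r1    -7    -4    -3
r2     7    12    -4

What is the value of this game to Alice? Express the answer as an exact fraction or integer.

Column 2 is strictly dominated by 1 for Bob (it gives Alice more in every row).
The remaining 2×2 game on (r1, r2) × (1, 3) has no saddle point. Let Alice play r1 with probability p; indifference gives −7p + 7(1−p) = −3p − 4(1−p), so p = 11/15.
Similarly Bob's optimal q on 1 is 1/15, and the value is -7·(1/15) + (-3)·(14/15) = -49/15.

-49/15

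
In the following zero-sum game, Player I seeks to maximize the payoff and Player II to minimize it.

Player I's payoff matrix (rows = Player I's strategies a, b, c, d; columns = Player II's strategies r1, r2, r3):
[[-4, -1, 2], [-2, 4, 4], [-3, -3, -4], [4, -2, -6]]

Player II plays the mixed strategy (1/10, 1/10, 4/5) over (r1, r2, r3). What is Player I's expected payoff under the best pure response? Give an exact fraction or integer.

a: (-4)·(1/10) + (-1)·(1/10) + (2)·(4/5) = 11/10.
b: (-2)·(1/10) + (4)·(1/10) + (4)·(4/5) = 17/5.
c: (-3)·(1/10) + (-3)·(1/10) + (-4)·(4/5) = -19/5.
d: (4)·(1/10) + (-2)·(1/10) + (-6)·(4/5) = -23/5.
The best pure response is b with expected payoff 17/5.

17/5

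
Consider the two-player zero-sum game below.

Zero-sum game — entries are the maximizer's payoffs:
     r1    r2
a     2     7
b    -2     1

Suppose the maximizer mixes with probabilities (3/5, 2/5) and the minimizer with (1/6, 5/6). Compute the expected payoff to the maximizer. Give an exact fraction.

Against (1/6, 5/6), each row's expected payoff is a: 37/6; b: 1/2.
Taking the (3/5, 2/5)-weighted average: (3/5)·(37/6) + (2/5)·(1/2) = 39/10.

39/10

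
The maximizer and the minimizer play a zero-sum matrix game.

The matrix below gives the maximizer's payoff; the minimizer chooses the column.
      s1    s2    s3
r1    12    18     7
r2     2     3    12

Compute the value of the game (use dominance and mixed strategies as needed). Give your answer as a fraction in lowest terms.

Column s2 is strictly dominated by s1 for the minimizer (it gives the maximizer more in every row).
The remaining 2×2 game on (r1, r2) × (s1, s3) has no saddle point. Let the maximizer play r1 with probability p; indifference gives 12p + 2(1−p) = 7p + 12(1−p), so p = 2/3.
Similarly the minimizer's optimal q on s1 is 1/3, and the value is 12·(1/3) + (7)·(2/3) = 26/3.

26/3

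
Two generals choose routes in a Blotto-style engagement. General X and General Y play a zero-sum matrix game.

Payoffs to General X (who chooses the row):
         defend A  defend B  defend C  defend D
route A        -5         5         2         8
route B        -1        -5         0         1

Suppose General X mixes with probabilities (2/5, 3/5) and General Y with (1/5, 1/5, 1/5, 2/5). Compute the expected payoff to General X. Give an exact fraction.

Against (1/5, 1/5, 1/5, 2/5), each row's expected payoff is route A: 18/5; route B: -4/5.
Taking the (2/5, 3/5)-weighted average: (2/5)·(18/5) + (3/5)·(-4/5) = 24/25.

24/25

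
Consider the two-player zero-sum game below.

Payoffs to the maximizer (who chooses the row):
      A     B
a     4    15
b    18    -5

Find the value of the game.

145/17

Row minima are 4 and -5, so the maximizer's maximin is 4; column maxima are 18 and 15, so the minimizer's minimax is 15. These differ, so the equilibrium is in mixed strategies.
Let the maximizer play a with probability p. The minimizer is indifferent when 4p + 18(1−p) = 15p − 5(1−p), giving p = 23/34.
Let the minimizer play A with probability q. The maximizer is indifferent when 4q + 15(1−q) = 18q − 5(1−q), giving q = 10/17.
The value is 4·(10/17) + (15)·(7/17) = 145/17.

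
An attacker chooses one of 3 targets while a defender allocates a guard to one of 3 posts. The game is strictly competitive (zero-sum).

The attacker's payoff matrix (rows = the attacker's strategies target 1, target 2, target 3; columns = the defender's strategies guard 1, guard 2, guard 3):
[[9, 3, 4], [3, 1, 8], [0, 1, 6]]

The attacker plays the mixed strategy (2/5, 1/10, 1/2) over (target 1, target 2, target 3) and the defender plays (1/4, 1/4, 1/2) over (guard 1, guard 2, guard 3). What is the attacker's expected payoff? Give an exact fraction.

33/8

Against (1/4, 1/4, 1/2), each row's expected payoff is target 1: 5; target 2: 5; target 3: 13/4.
Taking the (2/5, 1/10, 1/2)-weighted average: (2/5)·(5) + (1/10)·(5) + (1/2)·(13/4) = 33/8.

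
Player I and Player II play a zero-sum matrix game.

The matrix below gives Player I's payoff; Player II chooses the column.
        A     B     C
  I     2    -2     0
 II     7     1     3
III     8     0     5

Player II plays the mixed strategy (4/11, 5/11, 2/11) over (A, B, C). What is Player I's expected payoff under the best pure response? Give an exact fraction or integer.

42/11

I: (2)·(4/11) + (-2)·(5/11) + (0)·(2/11) = -2/11.
II: (7)·(4/11) + (1)·(5/11) + (3)·(2/11) = 39/11.
III: (8)·(4/11) + (0)·(5/11) + (5)·(2/11) = 42/11.
The best pure response is III with expected payoff 42/11.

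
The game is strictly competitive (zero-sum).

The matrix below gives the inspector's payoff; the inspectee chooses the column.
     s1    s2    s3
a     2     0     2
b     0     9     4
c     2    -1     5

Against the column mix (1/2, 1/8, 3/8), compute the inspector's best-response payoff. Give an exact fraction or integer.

a: (2)·(1/2) + (0)·(1/8) + (2)·(3/8) = 7/4.
b: (0)·(1/2) + (9)·(1/8) + (4)·(3/8) = 21/8.
c: (2)·(1/2) + (-1)·(1/8) + (5)·(3/8) = 11/4.
The best pure response is c with expected payoff 11/4.

11/4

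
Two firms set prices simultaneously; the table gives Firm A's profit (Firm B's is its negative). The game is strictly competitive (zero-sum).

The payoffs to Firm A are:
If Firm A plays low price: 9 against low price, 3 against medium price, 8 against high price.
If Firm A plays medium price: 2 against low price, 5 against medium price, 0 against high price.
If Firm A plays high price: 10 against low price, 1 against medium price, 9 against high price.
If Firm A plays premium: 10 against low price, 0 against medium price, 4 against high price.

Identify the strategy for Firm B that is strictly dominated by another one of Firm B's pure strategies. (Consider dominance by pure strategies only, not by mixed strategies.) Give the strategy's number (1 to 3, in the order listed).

Firm B prefers columns that give Firm A less. Compare low price with high price: 8 < 9, 0 < 2, 9 < 10, 4 < 10.
So high price strictly dominates low price for Firm B; low price is strictly dominated.

1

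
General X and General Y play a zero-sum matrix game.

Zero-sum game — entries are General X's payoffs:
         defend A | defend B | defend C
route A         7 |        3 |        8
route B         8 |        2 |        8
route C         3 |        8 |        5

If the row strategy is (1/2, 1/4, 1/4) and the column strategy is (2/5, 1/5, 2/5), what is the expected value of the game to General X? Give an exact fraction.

Against (2/5, 1/5, 2/5), each row's expected payoff is route A: 33/5; route B: 34/5; route C: 24/5.
Taking the (1/2, 1/4, 1/4)-weighted average: (1/2)·(33/5) + (1/4)·(34/5) + (1/4)·(24/5) = 31/5.

31/5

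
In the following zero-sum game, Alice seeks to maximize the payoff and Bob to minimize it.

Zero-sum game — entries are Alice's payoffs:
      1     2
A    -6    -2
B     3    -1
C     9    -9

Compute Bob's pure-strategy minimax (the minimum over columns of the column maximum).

-1

The worst case (largest entry) in each column is 1: 9, 2: -1.
The best (smallest) of these is -1.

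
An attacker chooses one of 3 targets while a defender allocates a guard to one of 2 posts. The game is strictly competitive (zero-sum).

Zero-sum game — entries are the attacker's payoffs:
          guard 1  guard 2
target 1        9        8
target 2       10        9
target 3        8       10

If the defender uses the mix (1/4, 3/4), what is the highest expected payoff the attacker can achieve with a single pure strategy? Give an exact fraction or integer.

target 1: (9)·(1/4) + (8)·(3/4) = 33/4.
target 2: (10)·(1/4) + (9)·(3/4) = 37/4.
target 3: (8)·(1/4) + (10)·(3/4) = 19/2.
The best pure response is target 3 with expected payoff 19/2.

19/2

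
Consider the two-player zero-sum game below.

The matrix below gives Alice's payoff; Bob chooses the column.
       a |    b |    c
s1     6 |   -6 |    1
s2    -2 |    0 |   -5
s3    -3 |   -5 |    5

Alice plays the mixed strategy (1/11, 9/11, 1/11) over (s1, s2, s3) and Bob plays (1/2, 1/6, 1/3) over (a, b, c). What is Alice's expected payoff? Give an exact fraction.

Against (1/2, 1/6, 1/3), each row's expected payoff is s1: 7/3; s2: -8/3; s3: -2/3.
Taking the (1/11, 9/11, 1/11)-weighted average: (1/11)·(7/3) + (9/11)·(-8/3) + (1/11)·(-2/3) = -67/33.

-67/33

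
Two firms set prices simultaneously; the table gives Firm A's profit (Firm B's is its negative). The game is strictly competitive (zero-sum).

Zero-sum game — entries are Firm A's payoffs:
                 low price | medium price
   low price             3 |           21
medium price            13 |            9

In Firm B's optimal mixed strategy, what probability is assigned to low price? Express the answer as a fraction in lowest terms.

6/11

Row minima are 3 and 9, so Firm A's maximin is 9; column maxima are 13 and 21, so Firm B's minimax is 13. These differ, so the equilibrium is in mixed strategies.
Let Firm B play low price with probability q. Firm A is indifferent when 3q + 21(1−q) = 13q + 9(1−q), giving q = 6/11.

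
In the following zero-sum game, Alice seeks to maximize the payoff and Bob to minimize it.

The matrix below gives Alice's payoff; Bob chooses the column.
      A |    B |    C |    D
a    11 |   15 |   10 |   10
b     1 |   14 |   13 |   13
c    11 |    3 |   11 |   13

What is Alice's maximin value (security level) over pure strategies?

10

The worst-case payoff for each row is a: 10, b: 1, c: 3.
The best of these is 10.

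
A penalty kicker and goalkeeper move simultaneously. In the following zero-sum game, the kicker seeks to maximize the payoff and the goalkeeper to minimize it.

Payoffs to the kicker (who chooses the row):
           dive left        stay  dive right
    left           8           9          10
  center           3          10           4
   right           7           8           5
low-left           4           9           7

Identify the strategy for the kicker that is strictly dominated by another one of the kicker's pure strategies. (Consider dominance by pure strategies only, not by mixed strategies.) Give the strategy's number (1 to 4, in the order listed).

Compare right with left: 8 > 7, 9 > 8, 10 > 5.
So left strictly dominates right for the kicker; right is strictly dominated.

3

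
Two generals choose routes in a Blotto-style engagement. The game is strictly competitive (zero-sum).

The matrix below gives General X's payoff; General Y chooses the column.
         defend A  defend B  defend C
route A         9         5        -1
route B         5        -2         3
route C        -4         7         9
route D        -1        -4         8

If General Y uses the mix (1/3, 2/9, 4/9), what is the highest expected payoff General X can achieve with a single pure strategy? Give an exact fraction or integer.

route A: (9)·(1/3) + (5)·(2/9) + (-1)·(4/9) = 11/3.
route B: (5)·(1/3) + (-2)·(2/9) + (3)·(4/9) = 23/9.
route C: (-4)·(1/3) + (7)·(2/9) + (9)·(4/9) = 38/9.
route D: (-1)·(1/3) + (-4)·(2/9) + (8)·(4/9) = 7/3.
The best pure response is route C with expected payoff 38/9.

38/9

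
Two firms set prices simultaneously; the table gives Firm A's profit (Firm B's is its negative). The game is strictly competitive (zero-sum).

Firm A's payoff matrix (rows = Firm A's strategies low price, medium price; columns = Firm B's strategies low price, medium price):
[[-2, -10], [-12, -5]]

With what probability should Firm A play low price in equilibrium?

Row minima are -10 and -12, so Firm A's maximin is -10; column maxima are -2 and -5, so Firm B's minimax is -5. These differ, so the equilibrium is in mixed strategies.
Let Firm A play low price with probability p. Firm B is indifferent when −2p − 12(1−p) = −10p − 5(1−p), giving p = 7/15.

7/15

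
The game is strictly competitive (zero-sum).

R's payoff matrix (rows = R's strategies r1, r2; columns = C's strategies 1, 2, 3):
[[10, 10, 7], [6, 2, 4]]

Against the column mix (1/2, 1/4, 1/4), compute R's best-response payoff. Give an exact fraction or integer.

37/4

r1: (10)·(1/2) + (10)·(1/4) + (7)·(1/4) = 37/4.
r2: (6)·(1/2) + (2)·(1/4) + (4)·(1/4) = 9/2.
The best pure response is r1 with expected payoff 37/4.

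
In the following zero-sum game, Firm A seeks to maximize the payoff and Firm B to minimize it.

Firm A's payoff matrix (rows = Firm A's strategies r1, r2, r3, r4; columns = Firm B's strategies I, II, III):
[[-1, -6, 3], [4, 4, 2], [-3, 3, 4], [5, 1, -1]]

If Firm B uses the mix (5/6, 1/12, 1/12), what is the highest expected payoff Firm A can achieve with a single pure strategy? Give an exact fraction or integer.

25/6

r1: (-1)·(5/6) + (-6)·(1/12) + (3)·(1/12) = -13/12.
r2: (4)·(5/6) + (4)·(1/12) + (2)·(1/12) = 23/6.
r3: (-3)·(5/6) + (3)·(1/12) + (4)·(1/12) = -23/12.
r4: (5)·(5/6) + (1)·(1/12) + (-1)·(1/12) = 25/6.
The best pure response is r4 with expected payoff 25/6.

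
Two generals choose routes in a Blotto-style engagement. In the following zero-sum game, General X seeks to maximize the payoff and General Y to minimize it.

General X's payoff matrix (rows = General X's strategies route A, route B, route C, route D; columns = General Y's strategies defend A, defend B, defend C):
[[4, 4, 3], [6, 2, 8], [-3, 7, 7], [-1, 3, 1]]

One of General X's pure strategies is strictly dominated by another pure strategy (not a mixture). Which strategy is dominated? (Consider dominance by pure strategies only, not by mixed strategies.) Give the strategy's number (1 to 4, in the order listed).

Compare route D with route A: 4 > -1, 4 > 3, 3 > 1.
So route A strictly dominates route D for General X; route D is strictly dominated.

4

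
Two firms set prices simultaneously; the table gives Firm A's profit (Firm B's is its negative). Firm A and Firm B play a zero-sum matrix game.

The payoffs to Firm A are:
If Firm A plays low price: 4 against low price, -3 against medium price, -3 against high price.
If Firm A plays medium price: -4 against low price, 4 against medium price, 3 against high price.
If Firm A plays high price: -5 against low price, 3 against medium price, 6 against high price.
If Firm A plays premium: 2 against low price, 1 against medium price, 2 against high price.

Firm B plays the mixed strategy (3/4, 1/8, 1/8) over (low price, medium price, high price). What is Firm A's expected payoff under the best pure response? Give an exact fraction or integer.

low price: (4)·(3/4) + (-3)·(1/8) + (-3)·(1/8) = 9/4.
medium price: (-4)·(3/4) + (4)·(1/8) + (3)·(1/8) = -17/8.
high price: (-5)·(3/4) + (3)·(1/8) + (6)·(1/8) = -21/8.
premium: (2)·(3/4) + (1)·(1/8) + (2)·(1/8) = 15/8.
The best pure response is low price with expected payoff 9/4.

9/4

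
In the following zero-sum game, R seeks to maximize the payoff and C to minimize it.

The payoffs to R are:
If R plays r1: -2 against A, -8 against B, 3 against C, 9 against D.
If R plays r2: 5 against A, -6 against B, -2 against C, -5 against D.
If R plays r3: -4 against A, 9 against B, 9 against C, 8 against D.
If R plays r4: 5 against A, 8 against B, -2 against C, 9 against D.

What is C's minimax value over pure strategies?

5

The worst case (largest entry) in each column is A: 5, B: 9, C: 9, D: 9.
The best (smallest) of these is 5.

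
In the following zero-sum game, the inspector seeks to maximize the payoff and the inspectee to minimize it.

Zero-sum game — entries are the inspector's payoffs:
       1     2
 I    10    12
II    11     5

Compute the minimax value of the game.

41/4

Row minima are 10 and 5, so the inspector's maximin is 10; column maxima are 11 and 12, so the inspectee's minimax is 11. These differ, so the equilibrium is in mixed strategies.
Let the inspector play I with probability p. The inspectee is indifferent when 10p + 11(1−p) = 12p + 5(1−p), giving p = 3/4.
Let the inspectee play 1 with probability q. The inspector is indifferent when 10q + 12(1−q) = 11q + 5(1−q), giving q = 7/8.
The value is 10·(7/8) + (12)·(1/8) = 41/4.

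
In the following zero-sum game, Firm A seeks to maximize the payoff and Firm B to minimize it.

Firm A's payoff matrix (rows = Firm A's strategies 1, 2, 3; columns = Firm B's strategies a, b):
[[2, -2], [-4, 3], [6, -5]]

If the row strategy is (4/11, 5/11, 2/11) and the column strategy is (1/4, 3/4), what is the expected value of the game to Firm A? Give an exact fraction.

Against (1/4, 3/4), each row's expected payoff is 1: -1; 2: 5/4; 3: -9/4.
Taking the (4/11, 5/11, 2/11)-weighted average: (4/11)·(-1) + (5/11)·(5/4) + (2/11)·(-9/4) = -9/44.

-9/44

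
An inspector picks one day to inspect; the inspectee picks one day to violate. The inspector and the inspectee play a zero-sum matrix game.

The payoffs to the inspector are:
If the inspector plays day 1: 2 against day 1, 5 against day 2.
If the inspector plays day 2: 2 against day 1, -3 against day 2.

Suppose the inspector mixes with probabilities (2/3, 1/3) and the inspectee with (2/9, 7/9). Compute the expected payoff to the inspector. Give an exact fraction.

61/27

Against (2/9, 7/9), each row's expected payoff is day 1: 13/3; day 2: -17/9.
Taking the (2/3, 1/3)-weighted average: (2/3)·(13/3) + (1/3)·(-17/9) = 61/27.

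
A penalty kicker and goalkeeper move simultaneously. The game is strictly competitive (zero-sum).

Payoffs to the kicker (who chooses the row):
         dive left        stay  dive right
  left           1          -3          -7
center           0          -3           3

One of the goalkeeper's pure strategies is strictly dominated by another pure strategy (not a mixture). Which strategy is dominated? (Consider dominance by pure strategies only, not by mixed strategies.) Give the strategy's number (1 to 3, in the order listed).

1

The goalkeeper prefers columns that give the kicker less. Compare dive left with stay: -3 < 1, -3 < 0.
So stay strictly dominates dive left for the goalkeeper; dive left is strictly dominated.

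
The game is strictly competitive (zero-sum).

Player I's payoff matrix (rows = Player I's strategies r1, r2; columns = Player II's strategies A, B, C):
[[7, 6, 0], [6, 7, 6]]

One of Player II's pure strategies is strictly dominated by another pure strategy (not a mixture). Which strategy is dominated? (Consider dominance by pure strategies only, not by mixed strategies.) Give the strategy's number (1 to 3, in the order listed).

Player II prefers columns that give Player I less. Compare B with C: 0 < 6, 6 < 7.
So C strictly dominates B for Player II; B is strictly dominated.

2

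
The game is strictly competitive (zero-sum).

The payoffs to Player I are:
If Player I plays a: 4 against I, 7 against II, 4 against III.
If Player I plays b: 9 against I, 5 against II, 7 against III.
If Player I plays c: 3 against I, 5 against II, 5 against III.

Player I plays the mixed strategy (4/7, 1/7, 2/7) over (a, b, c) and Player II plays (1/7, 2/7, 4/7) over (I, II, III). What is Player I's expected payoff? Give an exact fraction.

Against (1/7, 2/7, 4/7), each row's expected payoff is a: 34/7; b: 47/7; c: 33/7.
Taking the (4/7, 1/7, 2/7)-weighted average: (4/7)·(34/7) + (1/7)·(47/7) + (2/7)·(33/7) = 249/49.

249/49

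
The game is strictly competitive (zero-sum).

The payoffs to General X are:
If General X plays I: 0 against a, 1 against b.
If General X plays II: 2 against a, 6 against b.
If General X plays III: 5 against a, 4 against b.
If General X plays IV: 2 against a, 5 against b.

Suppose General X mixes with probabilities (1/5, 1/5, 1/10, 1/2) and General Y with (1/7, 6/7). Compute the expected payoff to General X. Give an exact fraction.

Against (1/7, 6/7), each row's expected payoff is I: 6/7; II: 38/7; III: 29/7; IV: 32/7.
Taking the (1/5, 1/5, 1/10, 1/2)-weighted average: (1/5)·(6/7) + (1/5)·(38/7) + (1/10)·(29/7) + (1/2)·(32/7) = 277/70.

277/70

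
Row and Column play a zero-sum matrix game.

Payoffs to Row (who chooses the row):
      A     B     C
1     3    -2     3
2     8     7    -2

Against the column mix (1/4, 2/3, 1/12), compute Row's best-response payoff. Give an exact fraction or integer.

1: (3)·(1/4) + (-2)·(2/3) + (3)·(1/12) = -1/3.
2: (8)·(1/4) + (7)·(2/3) + (-2)·(1/12) = 13/2.
The best pure response is 2 with expected payoff 13/2.

13/2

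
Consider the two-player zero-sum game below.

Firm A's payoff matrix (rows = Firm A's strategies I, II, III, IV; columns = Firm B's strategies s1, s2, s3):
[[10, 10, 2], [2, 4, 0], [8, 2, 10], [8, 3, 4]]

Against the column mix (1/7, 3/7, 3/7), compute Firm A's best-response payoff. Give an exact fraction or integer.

I: (10)·(1/7) + (10)·(3/7) + (2)·(3/7) = 46/7.
II: (2)·(1/7) + (4)·(3/7) + (0)·(3/7) = 2.
III: (8)·(1/7) + (2)·(3/7) + (10)·(3/7) = 44/7.
IV: (8)·(1/7) + (3)·(3/7) + (4)·(3/7) = 29/7.
The best pure response is I with expected payoff 46/7.

46/7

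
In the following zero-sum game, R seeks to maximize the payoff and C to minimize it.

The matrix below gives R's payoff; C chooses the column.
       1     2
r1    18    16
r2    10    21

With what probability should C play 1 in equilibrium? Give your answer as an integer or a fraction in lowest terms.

5/13

Row minima are 16 and 10, so R's maximin is 16; column maxima are 18 and 21, so C's minimax is 18. These differ, so the equilibrium is in mixed strategies.
Let C play 1 with probability q. R is indifferent when 18q + 16(1−q) = 10q + 21(1−q), giving q = 5/13.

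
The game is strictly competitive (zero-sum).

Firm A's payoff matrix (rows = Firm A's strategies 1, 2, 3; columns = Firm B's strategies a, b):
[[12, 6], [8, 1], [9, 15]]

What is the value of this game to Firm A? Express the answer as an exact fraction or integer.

Row 2 is strictly dominated by row 1, so Firm A never plays it.
The remaining 2×2 game on (1, 3) × (a, b) has no saddle point. Let Firm A play 1 with probability p; indifference gives 12p + 9(1−p) = 6p + 15(1−p), so p = 1/2.
Similarly Firm B's optimal q on a is 3/4, and the value is 12·(3/4) + (6)·(1/4) = 21/2.

21/2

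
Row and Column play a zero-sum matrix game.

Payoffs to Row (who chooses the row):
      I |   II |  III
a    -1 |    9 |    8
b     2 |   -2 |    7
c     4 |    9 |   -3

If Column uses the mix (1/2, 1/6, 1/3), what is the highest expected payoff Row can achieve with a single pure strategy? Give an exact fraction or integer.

a: (-1)·(1/2) + (9)·(1/6) + (8)·(1/3) = 11/3.
b: (2)·(1/2) + (-2)·(1/6) + (7)·(1/3) = 3.
c: (4)·(1/2) + (9)·(1/6) + (-3)·(1/3) = 5/2.
The best pure response is a with expected payoff 11/3.

11/3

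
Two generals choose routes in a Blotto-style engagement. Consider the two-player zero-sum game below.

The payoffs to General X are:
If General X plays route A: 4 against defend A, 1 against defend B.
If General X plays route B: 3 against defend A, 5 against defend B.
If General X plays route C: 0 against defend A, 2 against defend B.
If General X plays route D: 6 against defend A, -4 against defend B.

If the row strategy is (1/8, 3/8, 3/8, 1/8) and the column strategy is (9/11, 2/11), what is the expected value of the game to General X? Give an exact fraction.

Against (9/11, 2/11), each row's expected payoff is route A: 38/11; route B: 37/11; route C: 4/11; route D: 46/11.
Taking the (1/8, 3/8, 3/8, 1/8)-weighted average: (1/8)·(38/11) + (3/8)·(37/11) + (3/8)·(4/11) + (1/8)·(46/11) = 207/88.

207/88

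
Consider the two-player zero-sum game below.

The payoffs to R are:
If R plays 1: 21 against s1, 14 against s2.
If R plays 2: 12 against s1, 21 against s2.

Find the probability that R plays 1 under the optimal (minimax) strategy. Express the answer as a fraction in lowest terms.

Row minima are 14 and 12, so R's maximin is 14; column maxima are 21 and 21, so C's minimax is 21. These differ, so the equilibrium is in mixed strategies.
Let R play 1 with probability p. C is indifferent when 21p + 12(1−p) = 14p + 21(1−p), giving p = 9/16.

9/16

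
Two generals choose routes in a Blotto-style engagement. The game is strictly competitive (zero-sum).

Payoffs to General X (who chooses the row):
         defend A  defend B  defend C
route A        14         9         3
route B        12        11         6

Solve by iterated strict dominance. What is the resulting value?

6

Column defend A is strictly dominated by defend B for General Y (9<14, 11<12); eliminate defend A.
Row route A is strictly dominated by row route B (11>9, 6>3); eliminate route A.
Column defend B is strictly dominated by defend C for General Y (6<11); eliminate defend B.
Only (route B, defend C) remains, with payoff 6.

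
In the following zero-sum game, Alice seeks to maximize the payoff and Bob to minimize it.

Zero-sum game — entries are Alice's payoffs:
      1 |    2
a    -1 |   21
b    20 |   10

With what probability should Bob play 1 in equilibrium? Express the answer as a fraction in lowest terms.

Row minima are -1 and 10, so Alice's maximin is 10; column maxima are 20 and 21, so Bob's minimax is 20. These differ, so the equilibrium is in mixed strategies.
Let Bob play 1 with probability q. Alice is indifferent when −q + 21(1−q) = 20q + 10(1−q), giving q = 11/32.

11/32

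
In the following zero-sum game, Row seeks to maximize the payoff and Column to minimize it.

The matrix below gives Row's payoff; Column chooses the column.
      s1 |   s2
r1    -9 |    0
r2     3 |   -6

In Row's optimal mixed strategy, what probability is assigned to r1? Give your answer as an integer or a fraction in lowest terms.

Row minima are -9 and -6, so Row's maximin is -6; column maxima are 3 and 0, so Column's minimax is 0. These differ, so the equilibrium is in mixed strategies.
Let Row play r1 with probability p. Column is indifferent when −9p + 3(1−p) = −6(1−p), giving p = 1/2.

1/2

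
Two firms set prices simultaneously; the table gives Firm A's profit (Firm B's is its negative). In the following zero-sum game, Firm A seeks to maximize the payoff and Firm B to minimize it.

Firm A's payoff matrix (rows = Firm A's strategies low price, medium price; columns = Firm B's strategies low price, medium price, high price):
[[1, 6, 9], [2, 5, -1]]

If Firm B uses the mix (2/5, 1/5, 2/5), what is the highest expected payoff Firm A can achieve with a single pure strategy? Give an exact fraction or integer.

low price: (1)·(2/5) + (6)·(1/5) + (9)·(2/5) = 26/5.
medium price: (2)·(2/5) + (5)·(1/5) + (-1)·(2/5) = 7/5.
The best pure response is low price with expected payoff 26/5.

26/5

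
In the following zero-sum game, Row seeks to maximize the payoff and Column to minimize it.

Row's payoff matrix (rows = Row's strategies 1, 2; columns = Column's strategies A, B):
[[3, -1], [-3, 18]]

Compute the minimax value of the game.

Row minima are -1 and -3, so Row's maximin is -1; column maxima are 3 and 18, so Column's minimax is 3. These differ, so the equilibrium is in mixed strategies.
Let Row play 1 with probability p. Column is indifferent when 3p − 3(1−p) = −p + 18(1−p), giving p = 21/25.
Let Column play A with probability q. Row is indifferent when 3q − (1−q) = −3q + 18(1−q), giving q = 19/25.
The value is 3·(19/25) + (-1)·(6/25) = 51/25.

51/25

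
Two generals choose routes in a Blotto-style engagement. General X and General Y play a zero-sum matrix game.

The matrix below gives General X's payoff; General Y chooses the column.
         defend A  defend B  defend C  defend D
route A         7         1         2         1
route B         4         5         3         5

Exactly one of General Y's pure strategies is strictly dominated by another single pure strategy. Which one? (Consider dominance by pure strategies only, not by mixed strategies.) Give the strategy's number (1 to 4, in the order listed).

1

General Y prefers columns that give General X less. Compare defend A with defend C: 2 < 7, 3 < 4.
So defend C strictly dominates defend A for General Y; defend A is strictly dominated.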